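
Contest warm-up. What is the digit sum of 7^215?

7^215 = 49668220795091884651907142960639368424326254741611211524326010263456170596642637137926805158205709094699227041655678921514754655399939187863849724339366170077067998937156353762669943
Sum of its 182 digits: 850.

850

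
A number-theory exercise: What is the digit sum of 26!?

81

26! = 403291461126605635584000000
Sum of its 27 digits: 81.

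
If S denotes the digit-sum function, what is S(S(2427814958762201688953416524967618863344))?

First digit sum: 194.
1+9+4 = 14.

14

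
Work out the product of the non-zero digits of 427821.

896

4×2×7×8×2×1 = 896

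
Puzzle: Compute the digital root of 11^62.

4

The digital root of n equals n mod 9 (or 9 when 9 | n), so we need 11^62 mod 9.
11^62 ≡ 4 (mod 9), so the digital root is 4.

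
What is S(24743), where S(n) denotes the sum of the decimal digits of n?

20

2+4+7+4+3 = 20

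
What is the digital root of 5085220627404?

9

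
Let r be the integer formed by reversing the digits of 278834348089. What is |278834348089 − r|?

Reverse of 278834348089 is 980843438872.
|278834348089 − 980843438872| = 702009090783

702009090783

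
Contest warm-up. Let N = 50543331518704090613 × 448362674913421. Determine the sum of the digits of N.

50543331518704090613 × 448362674913421 = 22661743318761987501129188313817073
Sum of its 35 digits: 149.

149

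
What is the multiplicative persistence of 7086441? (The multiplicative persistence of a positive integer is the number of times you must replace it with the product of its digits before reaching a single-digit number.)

7086441 → 0 (1 step)

1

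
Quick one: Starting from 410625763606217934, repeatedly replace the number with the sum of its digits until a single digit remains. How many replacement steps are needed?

2

410625763606217934 → 72 → 9 (2 steps)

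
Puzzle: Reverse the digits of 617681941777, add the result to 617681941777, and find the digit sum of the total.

Reversal of 617681941777 is 777149186716; 617681941777 + 777149186716 = 1394831128493.
Digit sum of 1394831128493: 1+3+9+4+8+3+1+1+2+8+4+9+3 = 56.

56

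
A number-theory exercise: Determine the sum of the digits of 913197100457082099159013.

94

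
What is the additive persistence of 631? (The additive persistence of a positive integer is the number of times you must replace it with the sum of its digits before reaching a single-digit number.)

2

631 → 10 → 1 (2 steps)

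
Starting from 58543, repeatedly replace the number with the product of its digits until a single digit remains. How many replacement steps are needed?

2

58543 → 2400 → 0 (2 steps)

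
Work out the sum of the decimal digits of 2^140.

202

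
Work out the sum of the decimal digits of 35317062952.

43

3+5+3+1+7+0+6+2+9+5+2 = 43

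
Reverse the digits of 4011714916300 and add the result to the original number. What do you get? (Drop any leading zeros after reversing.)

4047909087404

Reverse of 4011714916300 is 36194171104.
4011714916300 + 36194171104 = 4047909087404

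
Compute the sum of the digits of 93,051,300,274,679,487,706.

88

9+3+0+5+1+3+0+0+2+7+4+6+7+9+4+8+7+7+0+6 = 88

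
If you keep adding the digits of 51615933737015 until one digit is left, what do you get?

2

5+1+6+1+5+9+3+3+7+3+7+0+1+5 = 56
5+6 = 11
1+1 = 2
(Equivalently, 51615933737015 mod 9 = 2.)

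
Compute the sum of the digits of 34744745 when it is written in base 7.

23

34744745 in base 7 is 601216430.
Digit sum: 6+0+1+2+1+6+4+3+0 = 23.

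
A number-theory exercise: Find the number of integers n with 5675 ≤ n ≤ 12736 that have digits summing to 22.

The integers in [5675, 12736] that have digits summing to 22: 5683, 5692, 5719, 5728, 5737, 5746, …, 12685, 12694.
407 qualify.

407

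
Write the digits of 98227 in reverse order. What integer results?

72289

Reversing 98227 gives 72289.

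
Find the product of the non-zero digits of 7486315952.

7×4×8×6×3×1×5×9×5×2 = 1814400

1814400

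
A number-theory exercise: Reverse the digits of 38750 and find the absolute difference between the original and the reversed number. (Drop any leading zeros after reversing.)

32967

Reverse of 38750 is 5783.
|38750 − 5783| = 32967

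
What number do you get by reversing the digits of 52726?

62725

Reversing 52726 gives 62725.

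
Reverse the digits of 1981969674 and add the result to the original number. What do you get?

6751661565

Reverse of 1981969674 is 4769691891.
1981969674 + 4769691891 = 6751661565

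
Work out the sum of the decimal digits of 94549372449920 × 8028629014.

131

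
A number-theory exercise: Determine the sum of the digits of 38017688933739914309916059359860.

162

3+8+0+1+7+6+8+8+9+3+3+7+3+9+9+1+4+3+0+9+9+1+6+0+5+9+3+5+9+8+6+0 = 162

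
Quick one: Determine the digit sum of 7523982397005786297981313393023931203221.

7+5+2+3+9+8+2+3+9+7+0+0+5+7+8+6+2+9+7+9+8+1+3+1+3+3+9+3+0+2+3+9+3+1+2+0+3+2+2+1 = 167

167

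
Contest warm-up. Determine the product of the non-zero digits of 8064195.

8×6×4×1×9×5 = 8640

8640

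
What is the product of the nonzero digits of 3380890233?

93312

3×3×8×8×9×2×3×3 = 93312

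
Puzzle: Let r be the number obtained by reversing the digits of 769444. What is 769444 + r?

Reverse of 769444 is 444967.
769444 + 444967 = 1214411

1214411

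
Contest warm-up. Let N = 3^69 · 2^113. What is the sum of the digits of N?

297

3^69 · 2^113 = 8664750976667045600216216972236595252719313758448737403465248014336
Sum of its 67 digits: 297.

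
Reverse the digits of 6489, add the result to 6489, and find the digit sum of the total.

18

Reversal of 6489 is 9846; 6489 + 9846 = 16335.
Digit sum of 16335: 1+6+3+3+5 = 18.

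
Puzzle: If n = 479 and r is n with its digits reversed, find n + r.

1453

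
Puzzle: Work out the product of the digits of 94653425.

129600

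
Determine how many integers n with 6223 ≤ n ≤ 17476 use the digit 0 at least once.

3753

The integers in [6223, 17476] that use the digit 0 at least once: 6230, 6240, 6250, 6260, 6270, 6280, …, 17460, 17470.
3753 qualify.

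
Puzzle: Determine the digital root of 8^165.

The digital root of n equals n mod 9 (or 9 when 9 | n), so we need 8^165 mod 9.
8^165 ≡ 8 (mod 9), so the digital root is 8.

8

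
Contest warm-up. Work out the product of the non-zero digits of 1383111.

72

1×3×8×3×1×1×1 = 72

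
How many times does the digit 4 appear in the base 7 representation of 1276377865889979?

4

1276377865889979 in base 7 is 532564154246010546.
The digit 4 appears 4 times.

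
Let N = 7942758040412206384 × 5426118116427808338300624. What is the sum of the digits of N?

210

7942758040412206384 × 5426118116427808338300624 = 43098343297483311286545919085192908923983616
Sum of its 44 digits: 210.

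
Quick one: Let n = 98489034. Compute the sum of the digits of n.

45

9+8+4+8+9+0+3+4 = 45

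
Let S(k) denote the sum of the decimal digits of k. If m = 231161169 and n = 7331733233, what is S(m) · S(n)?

S(231161169) = 2+3+1+1+6+1+1+6+9 = 30.
S(7331733233) = 7+3+3+1+7+3+3+2+3+3 = 35.
30 · 35 = 1050.

1050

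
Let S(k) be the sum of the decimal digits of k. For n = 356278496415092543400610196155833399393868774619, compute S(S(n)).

First digit sum: 227.
2+2+7 = 11.

11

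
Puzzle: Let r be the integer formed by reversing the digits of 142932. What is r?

Reversing 142932 gives 239241.

239241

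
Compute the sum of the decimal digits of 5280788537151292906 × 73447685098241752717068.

201

5280788537151292906 × 73447685098241752717068 = 387861693547092880320567188908614613519608
Sum of its 42 digits: 201.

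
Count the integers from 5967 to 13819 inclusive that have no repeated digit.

2962

The integers in [5967, 13819] that have no repeated digit: 5967, 5968, 5970, 5971, 5972, 5973, …, 13807, 13809.
2962 qualify.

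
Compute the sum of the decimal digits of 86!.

495

86! = 24227095383672732381765523203441259715284870552429381750838764496720162249742450276789464634901319465571660595200000000000000000000
Sum of its 131 digits: 495.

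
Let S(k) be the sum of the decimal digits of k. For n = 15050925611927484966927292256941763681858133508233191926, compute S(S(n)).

13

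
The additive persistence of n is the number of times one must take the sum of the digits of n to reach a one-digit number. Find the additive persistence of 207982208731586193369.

207982208731586193369 → 99 → 18 → 9 (3 steps)

3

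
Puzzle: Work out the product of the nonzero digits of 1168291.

864

1×1×6×8×2×9×1 = 864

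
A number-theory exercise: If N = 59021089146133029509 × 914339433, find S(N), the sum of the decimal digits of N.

59021089146133029509 × 914339433 = 53965309184917728343831328397
Sum of its 29 digits: 141.

141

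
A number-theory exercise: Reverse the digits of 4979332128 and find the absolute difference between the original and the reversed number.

Reverse of 4979332128 is 8212339794.
|4979332128 − 8212339794| = 3233007666

3233007666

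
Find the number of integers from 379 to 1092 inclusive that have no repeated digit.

499

The integers in [379, 1092] that have no repeated digit: 379, 380, 381, 382, 384, 385, …, 1089, 1092.
499 qualify.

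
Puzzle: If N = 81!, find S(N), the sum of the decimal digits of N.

81! = 5797126020747367985879734231578109105412357244731625958745865049716390179693892056256184534249745940480000000000000000000
Sum of its 121 digits: 486.

486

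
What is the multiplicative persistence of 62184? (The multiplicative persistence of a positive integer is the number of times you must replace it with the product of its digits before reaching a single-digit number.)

5

62184 → 384 → 96 → 54 → 20 → 0 (5 steps)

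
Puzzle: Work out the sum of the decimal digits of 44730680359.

49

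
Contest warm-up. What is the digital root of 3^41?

9

The digital root of n equals n mod 9 (or 9 when 9 | n), so we need 3^41 mod 9.
3^41 ≡ 0 (mod 9), so the digital root is 9.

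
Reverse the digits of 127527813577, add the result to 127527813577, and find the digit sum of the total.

65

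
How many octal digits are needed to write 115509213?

115509213 in base 8 is 670503735, which has 9 digits.

9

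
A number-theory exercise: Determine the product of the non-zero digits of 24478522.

2×4×4×7×8×5×2×2 = 35840

35840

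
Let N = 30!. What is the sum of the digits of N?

117

30! = 265252859812191058636308480000000
Sum of its 33 digits: 117.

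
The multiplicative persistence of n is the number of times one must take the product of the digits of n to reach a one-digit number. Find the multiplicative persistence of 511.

511 → 5 (1 step)

1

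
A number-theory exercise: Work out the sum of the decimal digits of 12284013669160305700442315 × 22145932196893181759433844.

224

12284013669160305700442315 × 22145932196893181759433844 = 272040933822933163238557786724055717656034780708860
Sum of its 51 digits: 224.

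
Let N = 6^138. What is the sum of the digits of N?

441

6^138 = 242589809215613984990578009590212203208248910334634260613591036504250373122777355949226063885245052948054016
Sum of its 108 digits: 441.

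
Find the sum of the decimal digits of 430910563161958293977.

98

4+3+0+9+1+0+5+6+3+1+6+1+9+5+8+2+9+3+9+7+7 = 98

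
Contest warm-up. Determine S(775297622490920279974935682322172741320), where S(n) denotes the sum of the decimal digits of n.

7+7+5+2+9+7+6+2+2+4+9+0+9+2+0+2+7+9+9+7+4+9+3+5+6+8+2+3+2+2+1+7+2+7+4+1+3+2+0 = 176

176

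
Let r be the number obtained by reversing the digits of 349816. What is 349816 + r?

Reverse of 349816 is 618943.
349816 + 618943 = 968759

968759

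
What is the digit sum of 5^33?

89

5^33 = 116415321826934814453125
Sum of its 24 digits: 89.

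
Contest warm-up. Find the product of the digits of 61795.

6×1×7×9×5 = 1890

1890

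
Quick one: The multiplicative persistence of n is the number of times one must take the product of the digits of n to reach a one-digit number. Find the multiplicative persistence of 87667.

2

87667 → 14112 → 8 (2 steps)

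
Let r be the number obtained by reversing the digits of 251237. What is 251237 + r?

983389

Reverse of 251237 is 732152.
251237 + 732152 = 983389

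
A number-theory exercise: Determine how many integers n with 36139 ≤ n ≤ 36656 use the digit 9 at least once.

97

The integers in [36139, 36656] that use the digit 9 at least once: 36139, 36149, 36159, 36169, 36179, 36189, …, 36639, 36649.
97 qualify.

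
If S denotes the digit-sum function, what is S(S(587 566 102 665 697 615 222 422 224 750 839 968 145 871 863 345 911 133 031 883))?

First digit sum: 264.
2+6+4 = 12.

12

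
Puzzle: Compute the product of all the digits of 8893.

8×8×9×3 = 1728

1728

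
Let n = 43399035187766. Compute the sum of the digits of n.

71

4+3+3+9+9+0+3+5+1+8+7+7+6+6 = 71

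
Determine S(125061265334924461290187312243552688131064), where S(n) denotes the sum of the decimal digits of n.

155

1+2+5+0+6+1+2+6+5+3+3+4+9+2+4+4+6+1+2+9+0+1+8+7+3+1+2+2+4+3+5+5+2+6+8+8+1+3+1+0+6+4 = 155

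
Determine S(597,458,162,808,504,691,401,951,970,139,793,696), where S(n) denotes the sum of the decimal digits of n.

5+9+7+4+5+8+1+6+2+8+0+8+5+0+4+6+9+1+4+0+1+9+5+1+9+7+0+1+3+9+7+9+3+6+9+6 = 177

177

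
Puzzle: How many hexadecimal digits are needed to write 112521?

5

112521 in base 16 is 1B789, which has 5 digits.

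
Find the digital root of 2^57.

8

The digital root of n equals n mod 9 (or 9 when 9 | n), so we need 2^57 mod 9.
2^57 ≡ 8 (mod 9), so the digital root is 8.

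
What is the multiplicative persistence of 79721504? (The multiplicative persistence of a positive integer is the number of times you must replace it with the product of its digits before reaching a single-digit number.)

1

79721504 → 0 (1 step)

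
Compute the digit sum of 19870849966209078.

93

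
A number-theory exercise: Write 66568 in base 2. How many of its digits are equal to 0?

66568 in base 2 is 10000010000001000.
The digit 0 appears 14 times.

14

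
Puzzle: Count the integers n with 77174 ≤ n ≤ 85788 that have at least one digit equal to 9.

3012

The integers in [77174, 85788] that have at least one digit equal to 9: 77179, 77189, 77190, 77191, 77192, 77193, …, 85769, 85779.
3012 qualify.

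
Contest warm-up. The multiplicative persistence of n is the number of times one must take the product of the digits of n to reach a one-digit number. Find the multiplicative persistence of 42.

42 → 8 (1 step)

1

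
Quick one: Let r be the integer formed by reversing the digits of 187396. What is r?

Reversing 187396 gives 693781.

693781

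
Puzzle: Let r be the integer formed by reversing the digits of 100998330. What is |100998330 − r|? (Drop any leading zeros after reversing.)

Reverse of 100998330 is 33899001.
|100998330 − 33899001| = 67099329

67099329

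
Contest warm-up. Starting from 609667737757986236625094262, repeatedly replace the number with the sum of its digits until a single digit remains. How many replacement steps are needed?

2

609667737757986236625094262 → 140 → 5 (2 steps)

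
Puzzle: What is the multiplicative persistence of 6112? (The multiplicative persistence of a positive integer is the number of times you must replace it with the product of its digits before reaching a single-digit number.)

6112 → 12 → 2 (2 steps)

2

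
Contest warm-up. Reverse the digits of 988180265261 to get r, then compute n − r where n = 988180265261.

825618183372

Reverse of 988180265261 is 162562081889.
988180265261 − 162562081889 = 825618183372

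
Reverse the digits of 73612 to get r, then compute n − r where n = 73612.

51975

Reverse of 73612 is 21637.
73612 − 21637 = 51975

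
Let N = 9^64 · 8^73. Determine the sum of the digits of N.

567

9^64 · 8^73 = 9933210856615443398631974805246148907823311586145037448082429441123902347947762729653088115359901822242023686101868592934944768
Sum of its 127 digits: 567.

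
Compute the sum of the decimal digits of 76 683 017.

38

7+6+6+8+3+0+1+7 = 38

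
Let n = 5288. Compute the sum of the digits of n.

5+2+8+8 = 23

23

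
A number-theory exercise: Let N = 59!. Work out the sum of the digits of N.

324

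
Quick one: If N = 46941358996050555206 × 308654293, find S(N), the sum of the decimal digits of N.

46941358996050555206 × 308654293 = 14488651973385173909365399358
Sum of its 29 digits: 152.

152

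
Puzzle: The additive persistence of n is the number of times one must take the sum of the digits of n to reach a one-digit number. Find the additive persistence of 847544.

847544 → 32 → 5 (2 steps)

2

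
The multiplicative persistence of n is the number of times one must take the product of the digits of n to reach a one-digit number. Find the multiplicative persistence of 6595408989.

6595408989 → 0 (1 step)

1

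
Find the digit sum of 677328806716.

61

6+7+7+3+2+8+8+0+6+7+1+6 = 61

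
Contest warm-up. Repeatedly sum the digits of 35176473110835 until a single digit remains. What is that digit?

3+5+1+7+6+4+7+3+1+1+0+8+3+5 = 54
5+4 = 9

9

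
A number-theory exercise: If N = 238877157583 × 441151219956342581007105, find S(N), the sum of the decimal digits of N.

156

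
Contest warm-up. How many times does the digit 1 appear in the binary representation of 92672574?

12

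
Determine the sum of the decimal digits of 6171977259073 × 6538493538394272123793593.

6171977259073 × 6538493538394272123793593 = 40355433427565200952214470670938519289
Sum of its 38 digits: 159.

159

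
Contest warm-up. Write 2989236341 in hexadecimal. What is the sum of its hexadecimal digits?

2989236341 in base 16 is B22C2075.
Digit sum: 11+2+2+12+2+0+7+5 = 41.

41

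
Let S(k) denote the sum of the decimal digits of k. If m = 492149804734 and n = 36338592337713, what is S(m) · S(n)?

3465

S(492149804734) = 4+9+2+1+4+9+8+0+4+7+3+4 = 55.
S(36338592337713) = 3+6+3+3+8+5+9+2+3+3+7+7+1+3 = 63.
55 · 63 = 3465.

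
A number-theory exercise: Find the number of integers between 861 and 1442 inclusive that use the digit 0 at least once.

193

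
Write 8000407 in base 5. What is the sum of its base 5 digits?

15

8000407 in base 5 is 4022003112.
Digit sum: 4+0+2+2+0+0+3+1+1+2 = 15.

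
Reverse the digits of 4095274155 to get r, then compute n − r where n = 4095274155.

-1419451749

Reverse of 4095274155 is 5514725904.
4095274155 − 5514725904 = -1419451749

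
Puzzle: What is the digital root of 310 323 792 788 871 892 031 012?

3+1+0+3+2+3+7+9+2+7+8+8+8+7+1+8+9+2+0+3+1+0+1+2 = 95
9+5 = 14
1+4 = 5

5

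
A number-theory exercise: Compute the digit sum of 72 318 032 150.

32

7+2+3+1+8+0+3+2+1+5+0 = 32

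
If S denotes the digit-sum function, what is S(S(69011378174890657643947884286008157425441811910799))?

12

First digit sum: 237.
2+3+7 = 12.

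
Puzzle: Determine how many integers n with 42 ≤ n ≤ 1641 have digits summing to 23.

The integers in [42, 1641] that have digits summing to 23: 599, 689, 698, 779, 788, 797, …, 1589, 1598.
18 qualify.

18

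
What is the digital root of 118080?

9

1+1+8+0+8+0 = 18
1+8 = 9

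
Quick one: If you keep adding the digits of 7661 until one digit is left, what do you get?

2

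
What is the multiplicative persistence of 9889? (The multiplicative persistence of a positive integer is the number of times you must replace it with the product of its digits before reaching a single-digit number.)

9889 → 5184 → 160 → 0 (3 steps)

3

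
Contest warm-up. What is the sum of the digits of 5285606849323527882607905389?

140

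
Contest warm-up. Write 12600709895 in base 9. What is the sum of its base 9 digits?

39

12600709895 in base 9 is 35464411362.
Digit sum: 3+5+4+6+4+4+1+1+3+6+2 = 39.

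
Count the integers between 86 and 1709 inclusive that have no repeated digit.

The integers in [86, 1709] that have no repeated digit: 86, 87, 89, 90, 91, 92, …, 1708, 1709.
1003 qualify.

1003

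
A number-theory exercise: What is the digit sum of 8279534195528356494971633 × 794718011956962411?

8279534195528356494971633 × 794718011956962411 = 6579894955799983573492549129477526292287163
Sum of its 43 digits: 243.

243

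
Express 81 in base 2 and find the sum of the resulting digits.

3

81 in base 2 is 1010001.
Digit sum: 1+0+1+0+0+0+1 = 3.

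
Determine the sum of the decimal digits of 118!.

756

118! = 468452584975429065657431236280838416439267950499862031533310318788629800927518416622330123618486343228862579684398745837012213486653229822121742374957258403779058860032000000000000000000000000000
Sum of its 195 digits: 756.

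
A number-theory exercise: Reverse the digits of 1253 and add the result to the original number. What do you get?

4774

Reverse of 1253 is 3521.
1253 + 3521 = 4774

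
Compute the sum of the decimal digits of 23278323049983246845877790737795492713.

194

2+3+2+7+8+3+2+3+0+4+9+9+8+3+2+4+6+8+4+5+8+7+7+7+9+0+7+3+7+7+9+5+4+9+2+7+1+3 = 194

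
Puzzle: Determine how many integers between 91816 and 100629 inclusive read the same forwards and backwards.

The integers in [91816, 100629] that read the same forwards and backwards: 91819, 91919, 92029, 92129, 92229, 92329, …, 99999, 100001.
83 qualify.

83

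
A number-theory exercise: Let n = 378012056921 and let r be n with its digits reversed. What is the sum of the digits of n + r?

Reversal of 378012056921 is 129650210873; 378012056921 + 129650210873 = 507662267794.
Digit sum of 507662267794: 5+0+7+6+6+2+2+6+7+7+9+4 = 61.

61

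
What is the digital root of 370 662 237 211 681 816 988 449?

4

3+7+0+6+6+2+2+3+7+2+1+1+6+8+1+8+1+6+9+8+8+4+4+9 = 112
1+1+2 = 4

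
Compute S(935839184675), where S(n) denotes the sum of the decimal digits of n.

68

9+3+5+8+3+9+1+8+4+6+7+5 = 68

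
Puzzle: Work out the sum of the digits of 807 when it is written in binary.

807 in base 2 is 1100100111.
Digit sum: 1+1+0+0+1+0+0+1+1+1 = 6.

6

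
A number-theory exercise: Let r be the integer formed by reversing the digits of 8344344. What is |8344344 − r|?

3909906

Reverse of 8344344 is 4434438.
|8344344 − 4434438| = 3909906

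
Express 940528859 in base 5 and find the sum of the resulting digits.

940528859 in base 5 is 3411233410414.
Digit sum: 3+4+1+1+2+3+3+4+1+0+4+1+4 = 31.

31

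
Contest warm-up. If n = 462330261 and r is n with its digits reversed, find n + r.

624363525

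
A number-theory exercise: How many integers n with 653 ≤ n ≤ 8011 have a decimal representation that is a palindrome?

The integers in [653, 8011] that have a decimal representation that is a palindrome: 656, 666, 676, 686, 696, 707, …, 7997, 8008.
106 qualify.

106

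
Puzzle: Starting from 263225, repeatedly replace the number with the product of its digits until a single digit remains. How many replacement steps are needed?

263225 → 720 → 0 (2 steps)

2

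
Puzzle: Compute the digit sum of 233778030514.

43

2+3+3+7+7+8+0+3+0+5+1+4 = 43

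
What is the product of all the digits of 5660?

5×6×6×0 = 0

0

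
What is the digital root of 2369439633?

2+3+6+9+4+3+9+6+3+3 = 48
4+8 = 12
1+2 = 3

3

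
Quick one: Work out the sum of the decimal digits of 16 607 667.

39

1+6+6+0+7+6+6+7 = 39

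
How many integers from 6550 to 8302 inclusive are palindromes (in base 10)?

18

The integers in [6550, 8302] that are palindromes (in base 10): 6556, 6666, 6776, 6886, 6996, 7007, …, 8118, 8228.
18 qualify.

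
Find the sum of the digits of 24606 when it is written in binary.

6

24606 in base 2 is 110000000011110.
Digit sum: 1+1+0+0+0+0+0+0+0+0+1+1+1+1+0 = 6.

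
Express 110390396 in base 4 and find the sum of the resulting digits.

110390396 in base 4 is 12211012301330.
Digit sum: 1+2+2+1+1+0+1+2+3+0+1+3+3+0 = 20.

20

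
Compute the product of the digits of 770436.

0

7×7×0×4×3×6 = 0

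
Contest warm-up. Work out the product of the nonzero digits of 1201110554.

200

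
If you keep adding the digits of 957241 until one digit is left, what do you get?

9+5+7+2+4+1 = 28
2+8 = 10
1+0 = 1

1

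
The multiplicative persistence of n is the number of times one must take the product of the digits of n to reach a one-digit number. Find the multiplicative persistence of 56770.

1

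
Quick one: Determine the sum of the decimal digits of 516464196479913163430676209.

122

5+1+6+4+6+4+1+9+6+4+7+9+9+1+3+1+6+3+4+3+0+6+7+6+2+0+9 = 122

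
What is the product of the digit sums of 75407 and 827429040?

828

S(75407) = 7+5+4+0+7 = 23.
S(827429040) = 8+2+7+4+2+9+0+4+0 = 36.
23 · 36 = 828.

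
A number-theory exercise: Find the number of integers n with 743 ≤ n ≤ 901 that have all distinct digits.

110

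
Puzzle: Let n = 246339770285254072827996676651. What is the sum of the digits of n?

148

2+4+6+3+3+9+7+7+0+2+8+5+2+5+4+0+7+2+8+2+7+9+9+6+6+7+6+6+5+1 = 148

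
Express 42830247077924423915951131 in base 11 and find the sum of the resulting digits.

42830247077924423915951131 in base 11 is 4391748457A767528A43494A0.
Digit sum: 4+3+9+1+7+4+8+4+5+7+10+7+6+7+5+2+8+10+4+3+4+9+4+10+0 = 141.

141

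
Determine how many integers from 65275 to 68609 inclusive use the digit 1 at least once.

873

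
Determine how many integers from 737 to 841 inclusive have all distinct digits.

76

The integers in [737, 841] that have all distinct digits: 738, 739, 740, 741, 742, 743, …, 840, 841.
76 qualify.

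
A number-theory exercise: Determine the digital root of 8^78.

The digital root of n equals n mod 9 (or 9 when 9 | n), so we need 8^78 mod 9.
8^78 ≡ 1 (mod 9), so the digital root is 1.

1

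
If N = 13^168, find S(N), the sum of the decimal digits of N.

838

13^168 = 13882995648971427331025903931877308650968871447347235605211358157252148521662318010676080723019759153821504891380035198120846540184346538628161904387790998345046721749399293824585785449121
Sum of its 188 digits: 838.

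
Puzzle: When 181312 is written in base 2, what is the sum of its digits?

181312 in base 2 is 101100010001000000.
Digit sum: 1+0+1+1+0+0+0+1+0+0+0+1+0+0+0+0+0+0 = 5.

5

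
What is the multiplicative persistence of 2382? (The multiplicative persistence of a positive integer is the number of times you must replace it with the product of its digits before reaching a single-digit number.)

2382 → 96 → 54 → 20 → 0 (4 steps)

4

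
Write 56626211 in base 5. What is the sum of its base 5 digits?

56626211 in base 5 is 103444014321.
Digit sum: 1+0+3+4+4+4+0+1+4+3+2+1 = 27.

27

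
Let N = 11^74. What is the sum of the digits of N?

355

11^74 = 115626851945005895824350724793934920977843826201410687257519861520453973754841
Sum of its 78 digits: 355.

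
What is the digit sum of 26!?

81

26! = 403291461126605635584000000
Sum of its 27 digits: 81.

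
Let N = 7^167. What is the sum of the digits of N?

589

7^167 = 1353233319106906866384540269110968579449175814049250379347325206641409458165863257340524955930256724093799013080824061793035824913113211351543
Sum of its 142 digits: 589.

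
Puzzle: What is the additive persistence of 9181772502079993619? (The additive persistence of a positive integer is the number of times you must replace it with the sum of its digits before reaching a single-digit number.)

9181772502079993619 → 95 → 14 → 5 (3 steps)

3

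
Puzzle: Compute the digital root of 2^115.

The digital root of n equals n mod 9 (or 9 when 9 | n), so we need 2^115 mod 9.
2^115 ≡ 2 (mod 9), so the digital root is 2.

2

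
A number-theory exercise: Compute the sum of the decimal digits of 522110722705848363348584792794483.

5+2+2+1+1+0+7+2+2+7+0+5+8+4+8+3+6+3+3+4+8+5+8+4+7+9+2+7+9+4+4+8+3 = 151

151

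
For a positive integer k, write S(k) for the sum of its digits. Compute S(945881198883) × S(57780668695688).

6408

S(945881198883) = 9+4+5+8+8+1+1+9+8+8+8+3 = 72.
S(57780668695688) = 5+7+7+8+0+6+6+8+6+9+5+6+8+8 = 89.
72 · 89 = 6408.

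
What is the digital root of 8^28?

The digital root of n equals n mod 9 (or 9 when 9 | n), so we need 8^28 mod 9.
8^28 ≡ 1 (mod 9), so the digital root is 1.

1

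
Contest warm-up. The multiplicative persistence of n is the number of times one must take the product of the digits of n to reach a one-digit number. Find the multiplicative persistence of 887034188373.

1

887034188373 → 0 (1 step)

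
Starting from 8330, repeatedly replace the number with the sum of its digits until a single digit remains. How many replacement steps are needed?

8330 → 14 → 5 (2 steps)

2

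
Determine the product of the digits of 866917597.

8×6×6×9×1×7×5×9×7 = 5715360

5715360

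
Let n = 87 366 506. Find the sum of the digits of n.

41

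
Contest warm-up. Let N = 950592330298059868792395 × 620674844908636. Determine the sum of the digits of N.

171

950592330298059868792395 × 620674844908636 = 590008747179087195198088161951426623220
Sum of its 39 digits: 171.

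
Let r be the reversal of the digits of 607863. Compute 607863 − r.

Reverse of 607863 is 368706.
607863 − 368706 = 239157

239157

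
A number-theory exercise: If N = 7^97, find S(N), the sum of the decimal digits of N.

376

7^97 = 9429960669459935834824045974053110235735286294182581343830598633795018832760723207
Sum of its 82 digits: 376.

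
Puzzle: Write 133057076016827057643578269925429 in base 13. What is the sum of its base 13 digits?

197

133057076016827057643578269925429 in base 13 is 8776279809C5550A69878649B96B3.
Digit sum: 8+7+7+6+2+7+9+8+0+9+12+5+5+5+0+10+6+9+8+7+8+6+4+9+11+9+6+11+3 = 197.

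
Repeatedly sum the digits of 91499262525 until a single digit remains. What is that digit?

9+1+4+9+9+2+6+2+5+2+5 = 54
5+4 = 9

9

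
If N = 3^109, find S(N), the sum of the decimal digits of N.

3^109 = 10144175740568179028790664417176723510595582355545683
Sum of its 53 digits: 234.

234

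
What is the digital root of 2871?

9

2+8+7+1 = 18
1+8 = 9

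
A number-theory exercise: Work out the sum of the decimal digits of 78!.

78! = 11324281178206297831457521158732046228731749579488251990048962825668835325234200766245086213177344000000000000000000
Sum of its 116 digits: 423.

423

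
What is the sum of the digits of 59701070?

29

5+9+7+0+1+0+7+0 = 29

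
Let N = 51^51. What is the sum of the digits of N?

414

51^51 = 1219211305094648479473193481872927834667576992593770717189298225284399541977208231315051
Sum of its 88 digits: 414.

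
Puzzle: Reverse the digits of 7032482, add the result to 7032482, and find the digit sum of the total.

52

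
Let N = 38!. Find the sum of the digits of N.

108

38! = 523022617466601111760007224100074291200000000
Sum of its 45 digits: 108.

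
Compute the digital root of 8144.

8+1+4+4 = 17
1+7 = 8

8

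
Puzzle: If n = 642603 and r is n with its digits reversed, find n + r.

Reverse of 642603 is 306246.
642603 + 306246 = 948849

948849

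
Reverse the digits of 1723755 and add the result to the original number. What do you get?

7297026

Reverse of 1723755 is 5573271.
1723755 + 5573271 = 7297026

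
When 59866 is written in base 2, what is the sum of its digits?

10

59866 in base 2 is 1110100111011010.
Digit sum: 1+1+1+0+1+0+0+1+1+1+0+1+1+0+1+0 = 10.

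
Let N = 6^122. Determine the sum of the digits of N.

6^122 = 85990910376963959192066473501852790909859449754411270275114275176943066770808840203664292315136
Sum of its 95 digits: 432.

432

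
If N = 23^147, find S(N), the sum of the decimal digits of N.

23^147 = 149276654921219029430541389365909599384451445838441937627181638075351312439814162545294384304140700297670864641959762713262771194576820211057080377861436019176764612078919382377178708116550333809386247
Sum of its 201 digits: 890.

890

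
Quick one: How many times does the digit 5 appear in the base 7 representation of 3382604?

3382604 in base 7 is 40515551.
The digit 5 appears 4 times.

4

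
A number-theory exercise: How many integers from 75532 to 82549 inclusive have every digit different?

The integers in [75532, 82549] that have every digit different: 75601, 75602, 75603, 75604, 75608, 75609, …, 82547, 82549.
1998 qualify.

1998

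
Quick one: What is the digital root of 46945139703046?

7

4+6+9+4+5+1+3+9+7+0+3+0+4+6 = 61
6+1 = 7
(Equivalently, 46945139703046 mod 9 = 7.)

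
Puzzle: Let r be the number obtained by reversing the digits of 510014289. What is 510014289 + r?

Reverse of 510014289 is 982410015.
510014289 + 982410015 = 1492424304

1492424304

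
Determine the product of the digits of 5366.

540

5×3×6×6 = 540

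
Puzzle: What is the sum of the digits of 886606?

34

8+8+6+6+0+6 = 34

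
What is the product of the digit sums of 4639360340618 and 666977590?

2915

S(4639360340618) = 4+6+3+9+3+6+0+3+4+0+6+1+8 = 53.
S(666977590) = 6+6+6+9+7+7+5+9+0 = 55.
53 · 55 = 2915.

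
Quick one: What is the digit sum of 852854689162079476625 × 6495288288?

129

852854689162079476625 × 6495288288 = 5539537073880335358247532268000
Sum of its 31 digits: 129.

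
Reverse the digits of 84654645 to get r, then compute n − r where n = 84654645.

30008997

Reverse of 84654645 is 54645648.
84654645 − 54645648 = 30008997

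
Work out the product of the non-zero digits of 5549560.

5×5×4×9×5×6 = 27000

27000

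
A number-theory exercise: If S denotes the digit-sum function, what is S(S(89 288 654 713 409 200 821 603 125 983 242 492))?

First digit sum: 147.
1+4+7 = 12.

12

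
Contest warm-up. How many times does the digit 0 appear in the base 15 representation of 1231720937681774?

1231720937681774 in base 15 is 975ED4CBC0A9E.
The digit 0 appears 1 time.

1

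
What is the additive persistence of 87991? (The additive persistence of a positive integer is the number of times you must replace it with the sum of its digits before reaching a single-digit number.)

2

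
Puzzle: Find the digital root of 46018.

4+6+0+1+8 = 19
1+9 = 10
1+0 = 1

1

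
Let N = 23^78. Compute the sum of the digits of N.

23^78 = 16397257218987799102481750240435915127423202162980618558306068975244248784823204354849013987593911694566769
Sum of its 107 digits: 496.

496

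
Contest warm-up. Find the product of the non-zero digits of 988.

9×8×8 = 576

576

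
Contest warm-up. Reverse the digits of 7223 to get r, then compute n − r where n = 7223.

Reverse of 7223 is 3227.
7223 − 3227 = 3996

3996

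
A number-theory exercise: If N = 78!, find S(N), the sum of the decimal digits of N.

423

78! = 11324281178206297831457521158732046228731749579488251990048962825668835325234200766245086213177344000000000000000000
Sum of its 116 digits: 423.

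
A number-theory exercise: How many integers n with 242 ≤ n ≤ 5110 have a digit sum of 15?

366

The integers in [242, 5110] that have a digit sum of 15: 249, 258, 267, 276, 285, 294, …, 5091, 5109.
366 qualify.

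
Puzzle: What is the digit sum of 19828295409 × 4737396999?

99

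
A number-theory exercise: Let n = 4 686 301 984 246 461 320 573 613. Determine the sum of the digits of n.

4+6+8+6+3+0+1+9+8+4+2+4+6+4+6+1+3+2+0+5+7+3+6+1+3 = 102

102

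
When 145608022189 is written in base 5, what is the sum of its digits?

33

145608022189 in base 5 is 4341201123202224.
Digit sum: 4+3+4+1+2+0+1+1+2+3+2+0+2+2+2+4 = 33.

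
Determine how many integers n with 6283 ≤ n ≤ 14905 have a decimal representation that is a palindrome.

The integers in [6283, 14905] that have a decimal representation that is a palindrome: 6336, 6446, 6556, 6666, 6776, 6886, …, 14741, 14841.
86 qualify.

86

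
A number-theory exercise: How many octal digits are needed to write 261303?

6

261303 in base 8 is 776267, which has 6 digits.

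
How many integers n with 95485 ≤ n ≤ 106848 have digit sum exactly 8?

The integers in [95485, 106848] that have digit sum exactly 8: 100007, 100016, 100025, 100034, 100043, 100052, …, 106010, 106100.
119 qualify.

119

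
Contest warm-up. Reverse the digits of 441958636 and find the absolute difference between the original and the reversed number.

194900508

Reverse of 441958636 is 636859144.
|441958636 − 636859144| = 194900508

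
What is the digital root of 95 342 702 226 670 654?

7

9+5+3+4+2+7+0+2+2+2+6+6+7+0+6+5+4 = 70
7+0 = 7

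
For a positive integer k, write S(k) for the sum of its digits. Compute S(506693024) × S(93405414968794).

S(506693024) = 5+0+6+6+9+3+0+2+4 = 35.
S(93405414968794) = 9+3+4+0+5+4+1+4+9+6+8+7+9+4 = 73.
35 · 73 = 2555.

2555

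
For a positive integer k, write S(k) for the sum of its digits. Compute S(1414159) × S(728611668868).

S(1414159) = 1+4+1+4+1+5+9 = 25.
S(728611668868) = 7+2+8+6+1+1+6+6+8+8+6+8 = 67.
25 · 67 = 1675.

1675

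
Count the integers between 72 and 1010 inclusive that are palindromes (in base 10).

The integers in [72, 1010] that are palindromes (in base 10): 77, 88, 99, 101, 111, 121, …, 999, 1001.
94 qualify.

94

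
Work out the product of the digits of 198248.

1×9×8×2×4×8 = 4608

4608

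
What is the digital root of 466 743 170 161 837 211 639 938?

7

4+6+6+7+4+3+1+7+0+1+6+1+8+3+7+2+1+1+6+3+9+9+3+8 = 106
1+0+6 = 7
(Equivalently, 466 743 170 161 837 211 639 938 mod 9 = 7.)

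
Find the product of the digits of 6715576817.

2469600

6×7×1×5×5×7×6×8×1×7 = 2469600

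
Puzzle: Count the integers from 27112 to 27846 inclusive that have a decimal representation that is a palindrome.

7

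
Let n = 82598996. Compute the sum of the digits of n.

56

8+2+5+9+8+9+9+6 = 56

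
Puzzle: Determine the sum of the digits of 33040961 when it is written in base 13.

53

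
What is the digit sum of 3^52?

3^52 = 6461081889226673298932241
Sum of its 25 digits: 117.

117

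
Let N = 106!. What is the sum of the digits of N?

639

106! = 114628056373470835453434738414834942870388487424139673389282723476762012382449946252660360871841673476016298287096435143747350528228224302506311680000000000000000000000000
Sum of its 171 digits: 639.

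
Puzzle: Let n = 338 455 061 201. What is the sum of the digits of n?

38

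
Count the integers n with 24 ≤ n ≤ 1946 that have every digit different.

1191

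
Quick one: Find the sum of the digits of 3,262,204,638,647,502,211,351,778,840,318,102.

3+2+6+2+2+0+4+6+3+8+6+4+7+5+0+2+2+1+1+3+5+1+7+7+8+8+4+0+3+1+8+1+0+2 = 122

122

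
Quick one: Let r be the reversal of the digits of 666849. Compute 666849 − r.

-281817

Reverse of 666849 is 948666.
666849 − 948666 = -281817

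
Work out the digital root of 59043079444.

4

5+9+0+4+3+0+7+9+4+4+4 = 49
4+9 = 13
1+3 = 4
(Equivalently, 59043079444 mod 9 = 4.)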